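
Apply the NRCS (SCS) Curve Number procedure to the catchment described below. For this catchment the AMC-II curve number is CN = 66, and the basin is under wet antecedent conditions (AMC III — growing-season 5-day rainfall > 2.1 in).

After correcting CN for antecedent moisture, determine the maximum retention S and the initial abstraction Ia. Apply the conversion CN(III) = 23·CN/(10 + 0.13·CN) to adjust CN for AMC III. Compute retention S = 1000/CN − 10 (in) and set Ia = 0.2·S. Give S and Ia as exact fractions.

S = 1700/759 in ≈ 2.240 in; Ia = 340/759 in ≈ 0.448 in

Wet (AMC III): CN(III) = 23·66/(10 + 0.13·66) = 1518/(929/50) = 75900/929 ≈ 81.701
S = 1000/(75900/929) − 10 = 1700/759 in ≈ 2.240 in
Ia = 0.2S: 0.2·2.240 = 0.448 in (exactly 340/759)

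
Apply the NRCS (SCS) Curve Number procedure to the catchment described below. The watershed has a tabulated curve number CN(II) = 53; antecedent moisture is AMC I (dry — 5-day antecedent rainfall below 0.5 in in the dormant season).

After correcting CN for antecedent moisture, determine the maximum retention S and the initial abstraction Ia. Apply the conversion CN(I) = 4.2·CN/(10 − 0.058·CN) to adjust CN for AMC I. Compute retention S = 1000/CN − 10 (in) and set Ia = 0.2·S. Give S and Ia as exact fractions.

Dry (AMC I): CN(I) = 4.2·53/(10 − 0.058·53) = (1113/5)/(3463/500) = 111300/3463 ≈ 32.140
S = 1000/(111300/3463) − 10 = 23500/1113 in ≈ 21.114 in
Initial abstraction Ia = S/5 = (23500/1113)/5 = 4700/1113 ≈ 4.223 in

S = 23500/1113 in ≈ 21.114 in; Ia = 4700/1113 in ≈ 4.223 in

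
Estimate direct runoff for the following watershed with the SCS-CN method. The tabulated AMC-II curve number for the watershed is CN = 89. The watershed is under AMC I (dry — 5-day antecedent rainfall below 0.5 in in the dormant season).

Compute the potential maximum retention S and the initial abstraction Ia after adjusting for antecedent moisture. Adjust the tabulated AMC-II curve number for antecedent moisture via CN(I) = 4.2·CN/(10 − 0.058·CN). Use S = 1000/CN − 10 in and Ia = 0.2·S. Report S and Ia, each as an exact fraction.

CN(I) from CN(II)=89: (4.2·89)/(10 − 0.058·89) = 186900/2419 ≈ 77.263
Retention S: 1000/CN − 10 with CN=77.263 → S = 5500/1869 ≈ 2.943 in
Initial abstraction Ia = S/5 = (5500/1869)/5 = 1100/1869 ≈ 0.589 in

S = 5500/1869 in ≈ 2.943 in; Ia = 1100/1869 in ≈ 0.589 in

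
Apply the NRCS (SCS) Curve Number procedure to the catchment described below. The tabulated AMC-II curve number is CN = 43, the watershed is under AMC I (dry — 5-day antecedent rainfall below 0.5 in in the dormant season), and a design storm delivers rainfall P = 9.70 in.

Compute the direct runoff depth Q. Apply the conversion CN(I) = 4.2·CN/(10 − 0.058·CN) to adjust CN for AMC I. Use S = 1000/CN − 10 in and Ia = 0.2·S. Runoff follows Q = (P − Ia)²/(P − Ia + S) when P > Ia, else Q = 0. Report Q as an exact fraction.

Adjust CN=43 to AMC I: 4.2·43/(10 − 0.058·43) → (903/5) ÷ (3753/500) = 30100/1251 ≈ 24.061
S = 1000/(30100/1251) − 10 = 9500/301 in ≈ 31.561 in
Initial abstraction Ia = S/5 = (9500/301)/5 = 1900/301 ≈ 6.312 in
Excess rainfall: 9.700 − 6.312 = 3.388 in; P > Ia so Q > 0
Runoff Q = (P−Ia)²/(P−Ia+S) = (3.388)²/(3.388+31.561) = 103978809/316642970 ≈ 0.328 in

Q = 103978809/316642970 in ≈ 0.328 in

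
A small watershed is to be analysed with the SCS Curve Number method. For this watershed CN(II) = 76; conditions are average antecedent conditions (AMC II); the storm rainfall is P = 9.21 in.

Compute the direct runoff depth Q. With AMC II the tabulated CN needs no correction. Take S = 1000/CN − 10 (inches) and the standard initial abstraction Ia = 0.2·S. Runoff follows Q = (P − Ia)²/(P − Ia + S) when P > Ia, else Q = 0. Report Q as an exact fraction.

Average conditions: CN = 76 (no AMC adjustment).
Retention S: 1000/CN − 10 with CN=76.000 → S = 60/19 ≈ 3.158 in
Ia = 0.2S: 0.2·3.158 = 0.632 in (exactly 12/19)
Excess rainfall: 9.210 − 0.632 = 8.578 in; P > Ia so Q > 0
Q = (16299/1900)²/((16299/1900) + 60/19) = (265657401/3610000)/(22299/1900) = 88552467/14122700 in ≈ 6.270 in

Q = 88552467/14122700 in ≈ 6.270 in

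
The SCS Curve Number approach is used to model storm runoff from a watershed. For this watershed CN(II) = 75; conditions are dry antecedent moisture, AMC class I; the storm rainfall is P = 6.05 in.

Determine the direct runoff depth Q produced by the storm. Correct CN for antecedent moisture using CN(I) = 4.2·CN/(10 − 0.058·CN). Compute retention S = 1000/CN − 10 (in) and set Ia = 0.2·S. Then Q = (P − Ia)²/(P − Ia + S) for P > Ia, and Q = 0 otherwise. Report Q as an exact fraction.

Q = 31618129/19684980 in ≈ 1.606 in

Adjust CN=75 to AMC I: 4.2·75/(10 − 0.058·75) → 315 ÷ (113/20) = 6300/113 ≈ 55.752
Max retention: S = 1000/(6300/113) − 10 = 500/63 in (≈ 7.937 in)
Ia = 0.2·(500/63) = 100/63 in ≈ 1.587 in
P − Ia = 6.050 − 1.587 = 5623/1260 ≈ 4.463 in (> 0, runoff occurs)
Q = (5623/1260)²/((5623/1260) + 500/63) = (31618129/1587600)/(15623/1260) = 31618129/19684980 in ≈ 1.606 in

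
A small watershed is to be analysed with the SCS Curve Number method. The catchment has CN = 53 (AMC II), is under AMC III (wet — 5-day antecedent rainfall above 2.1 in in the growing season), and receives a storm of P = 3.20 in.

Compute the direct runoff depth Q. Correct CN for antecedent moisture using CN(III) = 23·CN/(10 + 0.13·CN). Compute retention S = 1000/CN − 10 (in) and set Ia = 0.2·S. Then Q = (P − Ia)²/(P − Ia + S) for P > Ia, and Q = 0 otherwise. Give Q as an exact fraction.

CN(III) from CN(II)=53: (23·53)/(10 + 0.13·53) = 121900/1689 ≈ 72.173
Retention S: 1000/CN − 10 with CN=72.173 → S = 4700/1219 ≈ 3.856 in
Ia = 0.2S: 0.2·3.856 = 0.771 in (exactly 940/1219)
P − Ia = 3.200 − 0.771 = 14804/6095 ≈ 2.429 in (> 0, runoff occurs)
Q = (14804/6095)²/((14804/6095) + 4700/1219) = (219158416/37149025)/(38304/6095) = 13697401/14591430 in ≈ 0.939 in

Q = 13697401/14591430 in ≈ 0.939 in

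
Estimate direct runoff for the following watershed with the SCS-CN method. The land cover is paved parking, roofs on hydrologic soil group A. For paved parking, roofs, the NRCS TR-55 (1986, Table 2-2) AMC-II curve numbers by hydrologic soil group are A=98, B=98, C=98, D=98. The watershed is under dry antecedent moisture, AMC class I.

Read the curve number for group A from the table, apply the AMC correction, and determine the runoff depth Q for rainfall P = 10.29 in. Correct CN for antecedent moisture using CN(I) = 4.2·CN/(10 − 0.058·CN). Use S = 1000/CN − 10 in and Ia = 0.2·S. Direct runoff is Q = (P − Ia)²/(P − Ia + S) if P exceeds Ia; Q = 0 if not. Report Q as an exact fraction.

NRCS table: paved parking, roofs, soil group A → CN(II) = 98
Adjust CN=98 to AMC I: 4.2·98/(10 − 0.058·98) → (2058/5) ÷ (1079/250) = 102900/1079 ≈ 95.366
S = 1000/(102900/1079) − 10 = 500/1029 in ≈ 0.486 in
Ia = 0.2·(500/1029) = 100/1029 in ≈ 0.097 in
P − Ia = 10.290 − 0.097 = 1048841/102900 ≈ 10.193 in (> 0, runoff occurs)
Runoff Q = (P−Ia)²/(P−Ia+S) = (10.193)²/(10.193+0.486) = 1100067443281/113070738900 ≈ 9.729 in

Q = 1100067443281/113070738900 in ≈ 9.729 in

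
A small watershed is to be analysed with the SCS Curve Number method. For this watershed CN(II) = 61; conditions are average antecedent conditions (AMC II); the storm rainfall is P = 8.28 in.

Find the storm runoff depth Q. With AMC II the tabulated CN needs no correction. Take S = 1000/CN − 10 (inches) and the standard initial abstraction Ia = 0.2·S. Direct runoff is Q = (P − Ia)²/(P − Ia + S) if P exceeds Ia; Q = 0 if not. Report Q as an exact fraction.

CN(II) = 61; AMC II needs no correction.
Max retention: S = 1000/61 − 10 = 390/61 in (≈ 6.393 in)
Ia = 0.2·(390/61) = 78/61 in ≈ 1.279 in
Since P=8.280 > Ia=1.279: effective rainfall P−Ia = 10677/1525 in
Runoff Q = (P−Ia)²/(P−Ia+S) = (7.001)²/(7.001+6.393) = 37999443/10383725 ≈ 3.660 in

Q = 37999443/10383725 in ≈ 3.660 in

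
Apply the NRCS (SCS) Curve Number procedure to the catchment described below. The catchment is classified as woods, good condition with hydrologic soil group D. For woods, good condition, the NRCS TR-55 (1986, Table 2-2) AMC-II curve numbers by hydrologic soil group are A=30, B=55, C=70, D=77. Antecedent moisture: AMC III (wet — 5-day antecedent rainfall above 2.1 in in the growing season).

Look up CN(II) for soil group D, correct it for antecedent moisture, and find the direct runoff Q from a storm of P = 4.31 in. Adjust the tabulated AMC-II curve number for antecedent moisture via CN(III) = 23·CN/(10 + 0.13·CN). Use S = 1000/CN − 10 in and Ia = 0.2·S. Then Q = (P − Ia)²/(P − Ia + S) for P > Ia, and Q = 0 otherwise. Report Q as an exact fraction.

Q = 972628969/317139900 in ≈ 3.067 in

NRCS table: woods, good condition, soil group D → CN(II) = 77
CN(III) from CN(II)=77: (23·77)/(10 + 0.13·77) = 7700/87 ≈ 88.506
Retention S: 1000/CN − 10 with CN=88.506 → S = 100/77 ≈ 1.299 in
Ia = 0.2S: 0.2·1.299 = 0.260 in (exactly 20/77)
Excess rainfall: 4.310 − 0.260 = 4.050 in; P > Ia so Q > 0
Q = (31187/7700)²/((31187/7700) + 100/77) = (972628969/59290000)/(41187/7700) = 972628969/317139900 in ≈ 3.067 in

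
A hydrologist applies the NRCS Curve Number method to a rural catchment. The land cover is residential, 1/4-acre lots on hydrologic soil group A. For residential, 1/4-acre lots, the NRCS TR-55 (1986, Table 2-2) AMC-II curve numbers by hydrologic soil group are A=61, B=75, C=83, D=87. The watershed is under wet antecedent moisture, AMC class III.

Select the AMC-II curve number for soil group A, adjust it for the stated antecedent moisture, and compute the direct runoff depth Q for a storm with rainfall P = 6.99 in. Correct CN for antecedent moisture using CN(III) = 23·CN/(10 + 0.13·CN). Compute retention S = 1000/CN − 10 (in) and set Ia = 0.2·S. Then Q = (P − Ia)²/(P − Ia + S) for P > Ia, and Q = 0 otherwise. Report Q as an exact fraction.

Q = 90540208201/20151709900 in ≈ 4.493 in

NRCS table: residential, 1/4-acre lots, soil group A → CN(II) = 61
CN(III) from CN(II)=61: (23·61)/(10 + 0.13·61) = 140300/1793 ≈ 78.249
S = 1000/(140300/1793) − 10 = 3900/1403 in ≈ 2.780 in
Ia = 0.2·(3900/1403) = 780/1403 in ≈ 0.556 in
P − Ia = 6.990 − 0.556 = 902697/140300 ≈ 6.434 in (> 0, runoff occurs)
Runoff Q = (P−Ia)²/(P−Ia+S) = (6.434)²/(6.434+2.780) = 90540208201/20151709900 ≈ 4.493 in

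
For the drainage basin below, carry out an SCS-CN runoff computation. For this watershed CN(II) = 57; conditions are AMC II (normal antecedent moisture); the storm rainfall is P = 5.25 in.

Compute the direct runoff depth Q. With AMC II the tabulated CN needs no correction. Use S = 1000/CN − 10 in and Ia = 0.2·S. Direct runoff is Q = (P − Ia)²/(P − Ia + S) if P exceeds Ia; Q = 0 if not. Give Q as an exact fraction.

Q = 727609/586644 in ≈ 1.240 in

AMC II — tabulated CN = 57 applies directly.
Retention S: 1000/CN − 10 with CN=57.000 → S = 430/57 ≈ 7.544 in
Initial abstraction Ia = S/5 = (430/57)/5 = 86/57 ≈ 1.509 in
Excess rainfall: 5.250 − 1.509 = 3.741 in; P > Ia so Q > 0
Q: (853/228)² ÷ (2573/228) = 727609/586644 in (≈ 1.240 in)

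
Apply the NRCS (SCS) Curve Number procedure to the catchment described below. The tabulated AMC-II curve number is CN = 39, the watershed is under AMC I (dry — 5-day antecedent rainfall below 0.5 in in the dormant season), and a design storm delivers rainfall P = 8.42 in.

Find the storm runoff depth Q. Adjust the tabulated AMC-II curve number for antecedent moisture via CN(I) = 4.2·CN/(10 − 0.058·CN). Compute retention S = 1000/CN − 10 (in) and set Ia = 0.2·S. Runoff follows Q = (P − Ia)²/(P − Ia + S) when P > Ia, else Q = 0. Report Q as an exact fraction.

Adjust CN=39 to AMC I: 4.2·39/(10 − 0.058·39) → (819/5) ÷ (3869/500) = 81900/3869 ≈ 21.168
S = 1000/(81900/3869) − 10 = 30500/819 in ≈ 37.241 in
Initial abstraction Ia = S/5 = (30500/819)/5 = 6100/819 ≈ 7.448 in
Since P=8.420 > Ia=7.448: effective rainfall P−Ia = 39799/40950 in
Q: (39799/40950)² ÷ (1564799/40950) = 1583960401/64078519050 in (≈ 0.025 in)

Q = 1583960401/64078519050 in ≈ 0.025 in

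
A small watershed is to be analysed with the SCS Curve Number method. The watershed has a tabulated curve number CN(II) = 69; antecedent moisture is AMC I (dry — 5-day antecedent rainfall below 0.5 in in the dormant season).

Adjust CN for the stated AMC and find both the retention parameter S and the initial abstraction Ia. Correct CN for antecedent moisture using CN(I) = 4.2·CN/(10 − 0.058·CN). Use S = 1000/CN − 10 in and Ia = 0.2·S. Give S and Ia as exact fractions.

S = 15500/1449 in ≈ 10.697 in; Ia = 3100/1449 in ≈ 2.139 in

CN(I) from CN(II)=69: (4.2·69)/(10 − 0.058·69) = 144900/2999 ≈ 48.316
S = 1000/(144900/2999) − 10 = 15500/1449 in ≈ 10.697 in
Ia = 0.2S: 0.2·10.697 = 2.139 in (exactly 3100/1449)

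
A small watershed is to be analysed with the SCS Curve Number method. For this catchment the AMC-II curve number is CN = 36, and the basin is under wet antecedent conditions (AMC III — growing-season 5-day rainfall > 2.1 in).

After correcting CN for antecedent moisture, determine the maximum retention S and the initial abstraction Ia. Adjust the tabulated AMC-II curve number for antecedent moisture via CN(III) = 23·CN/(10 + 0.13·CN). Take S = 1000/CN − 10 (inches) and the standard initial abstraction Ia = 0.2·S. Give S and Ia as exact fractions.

S = 1600/207 in ≈ 7.729 in; Ia = 320/207 in ≈ 1.546 in

CN(III) from CN(II)=36: (23·36)/(10 + 0.13·36) = 20700/367 ≈ 56.403
Retention S: 1000/CN − 10 with CN=56.403 → S = 1600/207 ≈ 7.729 in
Ia = 0.2S: 0.2·7.729 = 1.546 in (exactly 320/207)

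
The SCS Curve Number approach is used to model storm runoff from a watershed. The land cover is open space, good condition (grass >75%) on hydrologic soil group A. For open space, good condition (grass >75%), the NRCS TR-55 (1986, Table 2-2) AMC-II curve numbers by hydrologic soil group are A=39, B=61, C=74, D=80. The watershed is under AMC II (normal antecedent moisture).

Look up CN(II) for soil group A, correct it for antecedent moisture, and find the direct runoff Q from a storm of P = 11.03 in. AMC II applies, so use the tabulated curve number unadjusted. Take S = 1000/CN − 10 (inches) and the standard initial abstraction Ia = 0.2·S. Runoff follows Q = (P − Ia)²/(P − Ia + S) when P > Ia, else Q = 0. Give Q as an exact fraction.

NRCS table: open space, good condition (grass >75%), soil group A → CN(II) = 39
Average conditions: CN = 39 (no AMC adjustment).
Max retention: S = 1000/39 − 10 = 610/39 in (≈ 15.641 in)
Initial abstraction Ia = S/5 = (610/39)/5 = 122/39 ≈ 3.128 in
P − Ia = 11.030 − 3.128 = 30817/3900 ≈ 7.902 in (> 0, runoff occurs)
Runoff Q = (P−Ia)²/(P−Ia+S) = (7.902)²/(7.902+15.641) = 949687489/358086300 ≈ 2.652 in

Q = 949687489/358086300 in ≈ 2.652 in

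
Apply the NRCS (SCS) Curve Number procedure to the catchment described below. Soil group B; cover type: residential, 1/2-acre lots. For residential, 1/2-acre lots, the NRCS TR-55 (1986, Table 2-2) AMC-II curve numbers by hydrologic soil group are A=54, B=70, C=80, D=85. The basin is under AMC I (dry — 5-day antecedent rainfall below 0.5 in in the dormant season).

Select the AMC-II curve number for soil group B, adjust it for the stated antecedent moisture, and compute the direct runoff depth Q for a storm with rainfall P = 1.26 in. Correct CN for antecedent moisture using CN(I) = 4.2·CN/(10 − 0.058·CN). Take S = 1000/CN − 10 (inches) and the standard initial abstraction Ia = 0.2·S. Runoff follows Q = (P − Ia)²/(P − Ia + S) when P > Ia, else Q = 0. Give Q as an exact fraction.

NRCS table: residential, 1/2-acre lots, soil group B → CN(II) = 70
Dry (AMC I): CN(I) = 4.2·70/(10 − 0.058·70) = 294/(297/50) = 4900/99 ≈ 49.495
Retention S: 1000/CN − 10 with CN=49.495 → S = 500/49 ≈ 10.204 in
Ia = 0.2S: 0.2·10.204 = 2.041 in (exactly 100/49)
P = 1.260 ≤ Ia = 2.041 in: entire storm abstracted, Q = 0.

Q = 0 in ≈ 0.000 in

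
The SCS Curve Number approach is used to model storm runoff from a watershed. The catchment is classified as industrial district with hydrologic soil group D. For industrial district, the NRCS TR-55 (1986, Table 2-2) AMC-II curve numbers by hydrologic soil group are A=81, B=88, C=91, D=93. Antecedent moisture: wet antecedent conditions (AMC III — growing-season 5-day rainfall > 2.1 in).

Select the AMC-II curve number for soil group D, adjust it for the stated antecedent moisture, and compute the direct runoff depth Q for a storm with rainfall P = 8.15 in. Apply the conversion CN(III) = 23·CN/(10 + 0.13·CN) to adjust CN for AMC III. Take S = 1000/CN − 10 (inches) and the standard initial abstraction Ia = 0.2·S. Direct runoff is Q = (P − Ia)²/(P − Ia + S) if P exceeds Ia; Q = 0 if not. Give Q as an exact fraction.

Q = 119617064449/15394682460 in ≈ 7.770 in

NRCS table: industrial district, soil group D → CN(II) = 93
Adjust CN=93 to AMC III: 23·93/(10 + 0.13·93) → 2139 ÷ (2209/100) = 213900/2209 ≈ 96.831
Max retention: S = 1000/(213900/2209) − 10 = 700/2139 in (≈ 0.327 in)
Ia = 0.2S: 0.2·0.327 = 0.065 in (exactly 140/2139)
Excess rainfall: 8.150 − 0.065 = 8.085 in; P > Ia so Q > 0
Runoff Q = (P−Ia)²/(P−Ia+S) = (8.085)²/(8.085+0.327) = 119617064449/15394682460 ≈ 7.770 in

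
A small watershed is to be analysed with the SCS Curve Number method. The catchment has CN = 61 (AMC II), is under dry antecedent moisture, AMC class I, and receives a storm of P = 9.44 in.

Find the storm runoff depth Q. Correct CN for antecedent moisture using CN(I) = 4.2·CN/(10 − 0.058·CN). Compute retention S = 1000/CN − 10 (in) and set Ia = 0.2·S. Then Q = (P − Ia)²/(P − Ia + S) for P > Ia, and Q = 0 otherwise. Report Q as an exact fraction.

Adjust CN=61 to AMC I: 4.2·61/(10 − 0.058·61) → (1281/5) ÷ (3231/500) = 42700/1077 ≈ 39.647
S = 1000/(42700/1077) − 10 = 6500/427 in ≈ 15.222 in
Ia = 0.2S: 0.2·15.222 = 3.044 in (exactly 1300/427)
P − Ia = 9.440 − 3.044 = 68272/10675 ≈ 6.396 in (> 0, runoff occurs)
Q = (68272/10675)²/((68272/10675) + 6500/427) = (4661065984/113955625)/(230772/10675) = 1165266496/615872775 in ≈ 1.892 in

Q = 1165266496/615872775 in ≈ 1.892 in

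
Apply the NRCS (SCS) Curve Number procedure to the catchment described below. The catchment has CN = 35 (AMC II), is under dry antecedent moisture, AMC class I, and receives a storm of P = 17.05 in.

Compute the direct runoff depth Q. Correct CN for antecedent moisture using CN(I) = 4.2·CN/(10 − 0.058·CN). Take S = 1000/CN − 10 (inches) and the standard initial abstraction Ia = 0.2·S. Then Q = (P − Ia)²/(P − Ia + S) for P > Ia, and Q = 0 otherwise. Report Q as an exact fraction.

Q = 582112129/453133380 in ≈ 1.285 in

Adjust CN=35 to AMC I: 4.2·35/(10 − 0.058·35) → 147 ÷ (797/100) = 14700/797 ≈ 18.444
Max retention: S = 1000/(14700/797) − 10 = 6500/147 in (≈ 44.218 in)
Ia = 0.2·(6500/147) = 1300/147 in ≈ 8.844 in
Since P=17.050 > Ia=8.844: effective rainfall P−Ia = 24127/2940 in
Q = (24127/2940)²/((24127/2940) + 6500/147) = (582112129/8643600)/(154127/2940) = 582112129/453133380 in ≈ 1.285 in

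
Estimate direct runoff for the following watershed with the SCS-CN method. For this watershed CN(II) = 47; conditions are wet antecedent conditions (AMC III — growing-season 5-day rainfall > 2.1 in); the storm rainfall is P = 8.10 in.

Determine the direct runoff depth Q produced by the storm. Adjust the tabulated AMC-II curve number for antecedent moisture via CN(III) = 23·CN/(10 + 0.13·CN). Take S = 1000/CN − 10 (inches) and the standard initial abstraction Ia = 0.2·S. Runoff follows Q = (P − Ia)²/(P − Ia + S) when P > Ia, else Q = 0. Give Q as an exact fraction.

Q = 5922995521/1404878410 in ≈ 4.216 in

Adjust CN=47 to AMC III: 23·47/(10 + 0.13·47) → 1081 ÷ (1611/100) = 108100/1611 ≈ 67.101
Max retention: S = 1000/(108100/1611) − 10 = 5300/1081 in (≈ 4.903 in)
Ia = 0.2S: 0.2·4.903 = 0.981 in (exactly 1060/1081)
P − Ia = 8.100 − 0.981 = 76961/10810 ≈ 7.119 in (> 0, runoff occurs)
Runoff Q = (P−Ia)²/(P−Ia+S) = (7.119)²/(7.119+4.903) = 5922995521/1404878410 ≈ 4.216 in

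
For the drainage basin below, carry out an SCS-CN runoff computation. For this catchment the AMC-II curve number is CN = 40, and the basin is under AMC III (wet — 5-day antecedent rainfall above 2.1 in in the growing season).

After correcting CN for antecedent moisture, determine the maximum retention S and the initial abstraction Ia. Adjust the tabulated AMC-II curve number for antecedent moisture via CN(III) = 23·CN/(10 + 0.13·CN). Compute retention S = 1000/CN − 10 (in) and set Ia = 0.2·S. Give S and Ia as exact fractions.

Wet (AMC III): CN(III) = 23·40/(10 + 0.13·40) = 920/(76/5) = 1150/19 ≈ 60.526
S = 1000/(1150/19) − 10 = 150/23 in ≈ 6.522 in
Ia = 0.2·(150/23) = 30/23 in ≈ 1.304 in

S = 150/23 in ≈ 6.522 in; Ia = 30/23 in ≈ 1.304 in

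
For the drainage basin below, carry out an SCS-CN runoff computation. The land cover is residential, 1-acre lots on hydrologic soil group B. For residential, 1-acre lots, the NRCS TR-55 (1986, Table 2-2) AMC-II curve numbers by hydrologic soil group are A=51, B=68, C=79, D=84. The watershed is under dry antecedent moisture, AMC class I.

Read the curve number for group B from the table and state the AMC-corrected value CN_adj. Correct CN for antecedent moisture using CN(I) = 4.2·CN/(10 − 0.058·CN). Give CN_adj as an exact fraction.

CN_adj = 35700/757 ≈ 47.160

NRCS table: residential, 1-acre lots, soil group B → CN(II) = 68
Dry (AMC I): CN(I) = 4.2·68/(10 − 0.058·68) = (1428/5)/(757/125) = 35700/757 ≈ 47.160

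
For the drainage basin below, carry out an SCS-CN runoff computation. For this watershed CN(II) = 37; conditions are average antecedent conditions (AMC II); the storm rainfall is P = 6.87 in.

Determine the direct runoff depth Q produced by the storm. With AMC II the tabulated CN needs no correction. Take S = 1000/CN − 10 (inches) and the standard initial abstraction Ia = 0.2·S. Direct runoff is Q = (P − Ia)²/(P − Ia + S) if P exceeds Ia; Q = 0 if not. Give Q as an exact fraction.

Q = 54775587/93510100 in ≈ 0.586 in

AMC II — tabulated CN = 37 applies directly.
S = 1000/37 − 10 = 630/37 in ≈ 17.027 in
Ia = 0.2·(630/37) = 126/37 in ≈ 3.405 in
Excess rainfall: 6.870 − 3.405 = 3.465 in; P > Ia so Q > 0
Runoff Q = (P−Ia)²/(P−Ia+S) = (3.465)²/(3.465+17.027) = 54775587/93510100 ≈ 0.586 in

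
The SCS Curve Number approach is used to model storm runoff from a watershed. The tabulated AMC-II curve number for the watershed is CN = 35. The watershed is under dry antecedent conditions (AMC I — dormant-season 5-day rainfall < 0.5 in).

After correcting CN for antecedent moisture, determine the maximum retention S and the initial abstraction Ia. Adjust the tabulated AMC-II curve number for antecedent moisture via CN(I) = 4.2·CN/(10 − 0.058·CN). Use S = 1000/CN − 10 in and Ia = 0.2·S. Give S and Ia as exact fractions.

S = 6500/147 in ≈ 44.218 in; Ia = 1300/147 in ≈ 8.844 in

Dry (AMC I): CN(I) = 4.2·35/(10 − 0.058·35) = 147/(797/100) = 14700/797 ≈ 18.444
S = 1000/(14700/797) − 10 = 6500/147 in ≈ 44.218 in
Ia = 0.2S: 0.2·44.218 = 8.844 in (exactly 1300/147)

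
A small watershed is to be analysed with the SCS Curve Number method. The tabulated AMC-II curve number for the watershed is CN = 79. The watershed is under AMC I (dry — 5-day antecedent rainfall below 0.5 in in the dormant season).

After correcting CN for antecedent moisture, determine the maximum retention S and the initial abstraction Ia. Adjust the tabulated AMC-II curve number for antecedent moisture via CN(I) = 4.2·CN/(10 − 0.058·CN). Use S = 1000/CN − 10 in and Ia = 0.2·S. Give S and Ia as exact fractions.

CN(I) from CN(II)=79: (4.2·79)/(10 − 0.058·79) = 7900/129 ≈ 61.240
S = 1000/(7900/129) − 10 = 500/79 in ≈ 6.329 in
Initial abstraction Ia = S/5 = (500/79)/5 = 100/79 ≈ 1.266 in

S = 500/79 in ≈ 6.329 in; Ia = 100/79 in ≈ 1.266 in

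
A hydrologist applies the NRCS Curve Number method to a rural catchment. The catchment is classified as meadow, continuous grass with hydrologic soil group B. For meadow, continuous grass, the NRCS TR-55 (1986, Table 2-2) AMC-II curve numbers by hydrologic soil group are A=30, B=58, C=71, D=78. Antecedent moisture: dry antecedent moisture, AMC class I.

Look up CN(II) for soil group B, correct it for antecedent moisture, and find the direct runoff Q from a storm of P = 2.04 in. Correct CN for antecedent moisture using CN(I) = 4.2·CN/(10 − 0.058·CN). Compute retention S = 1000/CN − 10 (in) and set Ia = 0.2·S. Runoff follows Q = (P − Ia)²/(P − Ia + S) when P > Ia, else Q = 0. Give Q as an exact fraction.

NRCS table: meadow, continuous grass, soil group B → CN(II) = 58
Dry (AMC I): CN(I) = 4.2·58/(10 − 0.058·58) = (1218/5)/(1659/250) = 2900/79 ≈ 36.709
Max retention: S = 1000/(2900/79) − 10 = 500/29 in (≈ 17.241 in)
Initial abstraction Ia = S/5 = (500/29)/5 = 100/29 ≈ 3.448 in
P = 2.040 ≤ Ia = 3.448 in: entire storm abstracted, Q = 0.

Q = 0 in ≈ 0.000 in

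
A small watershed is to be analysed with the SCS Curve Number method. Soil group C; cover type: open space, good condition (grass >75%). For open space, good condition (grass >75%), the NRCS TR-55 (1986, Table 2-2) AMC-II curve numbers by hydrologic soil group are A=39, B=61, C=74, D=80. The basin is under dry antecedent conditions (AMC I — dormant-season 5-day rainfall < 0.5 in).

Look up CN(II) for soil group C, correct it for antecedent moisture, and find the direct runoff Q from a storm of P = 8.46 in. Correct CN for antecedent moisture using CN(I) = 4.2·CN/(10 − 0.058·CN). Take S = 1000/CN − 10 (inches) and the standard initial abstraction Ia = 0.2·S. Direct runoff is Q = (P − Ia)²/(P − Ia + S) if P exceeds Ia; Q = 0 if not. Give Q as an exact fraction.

Q = 69522396241/22869868350 in ≈ 3.040 in

NRCS table: open space, good condition (grass >75%), soil group C → CN(II) = 74
CN(I) from CN(II)=74: (4.2·74)/(10 − 0.058·74) = 77700/1427 ≈ 54.450
S = 1000/(77700/1427) − 10 = 6500/777 in ≈ 8.366 in
Ia = 0.2S: 0.2·8.366 = 1.673 in (exactly 1300/777)
P − Ia = 8.460 − 1.673 = 263671/38850 ≈ 6.787 in (> 0, runoff occurs)
Runoff Q = (P−Ia)²/(P−Ia+S) = (6.787)²/(6.787+8.366) = 69522396241/22869868350 ≈ 3.040 in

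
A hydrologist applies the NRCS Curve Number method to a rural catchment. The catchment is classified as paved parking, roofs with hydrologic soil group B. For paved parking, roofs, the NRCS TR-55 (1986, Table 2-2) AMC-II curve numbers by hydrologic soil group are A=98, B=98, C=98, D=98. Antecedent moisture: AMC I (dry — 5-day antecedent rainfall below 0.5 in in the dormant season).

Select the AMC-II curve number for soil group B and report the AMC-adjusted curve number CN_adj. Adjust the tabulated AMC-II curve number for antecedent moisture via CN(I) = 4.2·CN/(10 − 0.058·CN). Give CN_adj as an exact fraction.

CN_adj = 102900/1079 ≈ 95.366

NRCS table: paved parking, roofs, soil group B → CN(II) = 98
Adjust CN=98 to AMC I: 4.2·98/(10 − 0.058·98) → (2058/5) ÷ (1079/250) = 102900/1079 ≈ 95.366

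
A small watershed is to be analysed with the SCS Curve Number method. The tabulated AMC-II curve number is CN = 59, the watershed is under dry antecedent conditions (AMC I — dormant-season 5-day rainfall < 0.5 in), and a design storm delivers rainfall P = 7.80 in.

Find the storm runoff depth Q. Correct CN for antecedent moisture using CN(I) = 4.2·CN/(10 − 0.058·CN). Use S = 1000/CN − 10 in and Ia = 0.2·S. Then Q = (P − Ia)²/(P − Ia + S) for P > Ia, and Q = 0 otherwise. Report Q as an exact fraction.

Q = 774008041/807338595 in ≈ 0.959 in

Adjust CN=59 to AMC I: 4.2·59/(10 − 0.058·59) → (1239/5) ÷ (3289/500) = 123900/3289 ≈ 37.671
S = 1000/(123900/3289) − 10 = 20500/1239 in ≈ 16.546 in
Ia = 0.2S: 0.2·16.546 = 3.309 in (exactly 4100/1239)
Since P=7.800 > Ia=3.309: effective rainfall P−Ia = 27821/6195 in
Q = (27821/6195)²/((27821/6195) + 20500/1239) = (774008041/38378025)/(130321/6195) = 774008041/807338595 in ≈ 0.959 in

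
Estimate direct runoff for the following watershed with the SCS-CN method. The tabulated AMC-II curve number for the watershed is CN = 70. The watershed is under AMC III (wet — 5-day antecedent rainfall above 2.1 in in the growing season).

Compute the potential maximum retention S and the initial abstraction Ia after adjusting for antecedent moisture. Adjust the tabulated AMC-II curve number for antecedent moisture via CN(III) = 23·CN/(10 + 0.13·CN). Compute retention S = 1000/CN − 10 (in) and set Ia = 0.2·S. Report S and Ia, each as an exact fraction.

S = 300/161 in ≈ 1.863 in; Ia = 60/161 in ≈ 0.373 in

Wet (AMC III): CN(III) = 23·70/(10 + 0.13·70) = 1610/(191/10) = 16100/191 ≈ 84.293
S = 1000/(16100/191) − 10 = 300/161 in ≈ 1.863 in
Initial abstraction Ia = S/5 = (300/161)/5 = 60/161 ≈ 0.373 in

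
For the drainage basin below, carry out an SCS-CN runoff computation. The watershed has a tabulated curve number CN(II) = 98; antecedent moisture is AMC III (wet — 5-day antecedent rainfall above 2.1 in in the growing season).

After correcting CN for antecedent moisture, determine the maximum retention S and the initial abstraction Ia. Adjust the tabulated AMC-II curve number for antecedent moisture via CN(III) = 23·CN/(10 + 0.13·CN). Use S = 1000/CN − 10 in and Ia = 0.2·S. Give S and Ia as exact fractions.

CN(III) from CN(II)=98: (23·98)/(10 + 0.13·98) = 112700/1137 ≈ 99.120
S = 1000/(112700/1137) − 10 = 100/1127 in ≈ 0.089 in
Initial abstraction Ia = S/5 = (100/1127)/5 = 20/1127 ≈ 0.018 in

S = 100/1127 in ≈ 0.089 in; Ia = 20/1127 in ≈ 0.018 in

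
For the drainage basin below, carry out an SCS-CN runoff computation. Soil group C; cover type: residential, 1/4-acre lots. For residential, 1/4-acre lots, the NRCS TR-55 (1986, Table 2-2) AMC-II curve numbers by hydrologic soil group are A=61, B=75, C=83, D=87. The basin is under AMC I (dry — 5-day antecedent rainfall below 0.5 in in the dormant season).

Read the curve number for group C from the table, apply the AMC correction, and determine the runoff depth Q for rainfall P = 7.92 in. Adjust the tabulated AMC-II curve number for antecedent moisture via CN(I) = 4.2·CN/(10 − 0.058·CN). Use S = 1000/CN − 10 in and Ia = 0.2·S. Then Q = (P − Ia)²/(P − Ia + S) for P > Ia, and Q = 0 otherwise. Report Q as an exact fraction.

Q = 45787616498/11223046275 in ≈ 4.080 in

NRCS table: residential, 1/4-acre lots, soil group C → CN(II) = 83
Adjust CN=83 to AMC I: 4.2·83/(10 − 0.058·83) → (1743/5) ÷ (2593/500) = 174300/2593 ≈ 67.219
S = 1000/(174300/2593) − 10 = 8500/1743 in ≈ 4.877 in
Ia = 0.2·(8500/1743) = 1700/1743 in ≈ 0.975 in
Since P=7.920 > Ia=0.975: effective rainfall P−Ia = 302614/43575 in
Runoff Q = (P−Ia)²/(P−Ia+S) = (6.945)²/(6.945+4.877) = 45787616498/11223046275 ≈ 4.080 in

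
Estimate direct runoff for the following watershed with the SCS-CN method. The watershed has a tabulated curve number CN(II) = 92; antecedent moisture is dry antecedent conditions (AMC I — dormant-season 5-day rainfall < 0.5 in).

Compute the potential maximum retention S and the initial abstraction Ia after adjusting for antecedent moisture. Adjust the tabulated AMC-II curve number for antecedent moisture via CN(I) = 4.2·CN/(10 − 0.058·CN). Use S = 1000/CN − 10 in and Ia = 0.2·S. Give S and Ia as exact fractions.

S = 1000/483 in ≈ 2.070 in; Ia = 200/483 in ≈ 0.414 in

Adjust CN=92 to AMC I: 4.2·92/(10 − 0.058·92) → (1932/5) ÷ (583/125) = 48300/583 ≈ 82.847
Max retention: S = 1000/(48300/583) − 10 = 1000/483 in (≈ 2.070 in)
Initial abstraction Ia = S/5 = (1000/483)/5 = 200/483 ≈ 0.414 in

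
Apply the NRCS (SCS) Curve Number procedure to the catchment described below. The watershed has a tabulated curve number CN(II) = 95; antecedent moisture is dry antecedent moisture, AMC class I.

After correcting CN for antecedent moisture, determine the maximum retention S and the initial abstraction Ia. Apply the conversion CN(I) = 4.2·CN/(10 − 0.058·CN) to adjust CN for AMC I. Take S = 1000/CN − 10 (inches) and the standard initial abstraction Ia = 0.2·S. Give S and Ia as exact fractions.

S = 500/399 in ≈ 1.253 in; Ia = 100/399 in ≈ 0.251 in

Adjust CN=95 to AMC I: 4.2·95/(10 − 0.058·95) → 399 ÷ (449/100) = 39900/449 ≈ 88.864
Max retention: S = 1000/(39900/449) − 10 = 500/399 in (≈ 1.253 in)
Ia = 0.2·(500/399) = 100/399 in ≈ 0.251 in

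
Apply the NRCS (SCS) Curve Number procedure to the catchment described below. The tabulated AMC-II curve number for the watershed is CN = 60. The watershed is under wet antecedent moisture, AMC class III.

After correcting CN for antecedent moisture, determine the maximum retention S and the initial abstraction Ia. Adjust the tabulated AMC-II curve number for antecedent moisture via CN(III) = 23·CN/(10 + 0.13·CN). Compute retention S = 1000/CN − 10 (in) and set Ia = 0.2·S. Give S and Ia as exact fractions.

Wet (AMC III): CN(III) = 23·60/(10 + 0.13·60) = 1380/(89/5) = 6900/89 ≈ 77.528
Max retention: S = 1000/(6900/89) − 10 = 200/69 in (≈ 2.899 in)
Ia = 0.2S: 0.2·2.899 = 0.580 in (exactly 40/69)

S = 200/69 in ≈ 2.899 in; Ia = 40/69 in ≈ 0.580 in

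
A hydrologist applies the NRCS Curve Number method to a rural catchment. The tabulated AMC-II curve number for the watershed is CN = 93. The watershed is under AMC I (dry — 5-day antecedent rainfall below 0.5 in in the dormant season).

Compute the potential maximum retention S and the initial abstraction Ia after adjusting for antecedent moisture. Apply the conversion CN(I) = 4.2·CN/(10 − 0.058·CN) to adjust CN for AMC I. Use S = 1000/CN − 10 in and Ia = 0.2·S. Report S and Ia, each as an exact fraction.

S = 500/279 in ≈ 1.792 in; Ia = 100/279 in ≈ 0.358 in

Adjust CN=93 to AMC I: 4.2·93/(10 − 0.058·93) → (1953/5) ÷ (2303/500) = 27900/329 ≈ 84.802
Max retention: S = 1000/(27900/329) − 10 = 500/279 in (≈ 1.792 in)
Initial abstraction Ia = S/5 = (500/279)/5 = 100/279 ≈ 0.358 in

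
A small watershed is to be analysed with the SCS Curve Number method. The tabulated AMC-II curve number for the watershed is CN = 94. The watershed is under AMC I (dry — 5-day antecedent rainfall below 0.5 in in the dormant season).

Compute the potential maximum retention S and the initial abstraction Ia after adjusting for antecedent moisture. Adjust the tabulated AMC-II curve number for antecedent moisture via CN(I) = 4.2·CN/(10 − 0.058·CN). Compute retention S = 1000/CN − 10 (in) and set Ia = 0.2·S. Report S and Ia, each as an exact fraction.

Adjust CN=94 to AMC I: 4.2·94/(10 − 0.058·94) → (1974/5) ÷ (1137/250) = 32900/379 ≈ 86.807
Max retention: S = 1000/(32900/379) − 10 = 500/329 in (≈ 1.520 in)
Initial abstraction Ia = S/5 = (500/329)/5 = 100/329 ≈ 0.304 in

S = 500/329 in ≈ 1.520 in; Ia = 100/329 in ≈ 0.304 in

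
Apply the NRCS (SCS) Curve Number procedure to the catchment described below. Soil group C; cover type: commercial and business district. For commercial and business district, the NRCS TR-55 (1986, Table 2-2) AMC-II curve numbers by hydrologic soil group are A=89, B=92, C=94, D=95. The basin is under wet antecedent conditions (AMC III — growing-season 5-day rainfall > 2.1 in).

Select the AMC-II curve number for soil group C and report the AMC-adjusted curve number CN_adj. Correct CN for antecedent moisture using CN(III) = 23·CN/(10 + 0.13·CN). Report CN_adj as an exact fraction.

CN_adj = 108100/1111 ≈ 97.300

NRCS table: commercial and business district, soil group C → CN(II) = 94
Adjust CN=94 to AMC III: 23·94/(10 + 0.13·94) → 2162 ÷ (1111/50) = 108100/1111 ≈ 97.300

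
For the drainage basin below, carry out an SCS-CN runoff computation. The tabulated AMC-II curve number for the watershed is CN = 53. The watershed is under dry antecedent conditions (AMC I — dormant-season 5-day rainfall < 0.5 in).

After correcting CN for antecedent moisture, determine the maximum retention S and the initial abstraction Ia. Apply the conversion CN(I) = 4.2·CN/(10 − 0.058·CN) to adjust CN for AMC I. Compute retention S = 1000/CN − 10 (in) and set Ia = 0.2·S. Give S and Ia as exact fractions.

S = 23500/1113 in ≈ 21.114 in; Ia = 4700/1113 in ≈ 4.223 in

Dry (AMC I): CN(I) = 4.2·53/(10 − 0.058·53) = (1113/5)/(3463/500) = 111300/3463 ≈ 32.140
Retention S: 1000/CN − 10 with CN=32.140 → S = 23500/1113 ≈ 21.114 in
Ia = 0.2·(23500/1113) = 4700/1113 in ≈ 4.223 in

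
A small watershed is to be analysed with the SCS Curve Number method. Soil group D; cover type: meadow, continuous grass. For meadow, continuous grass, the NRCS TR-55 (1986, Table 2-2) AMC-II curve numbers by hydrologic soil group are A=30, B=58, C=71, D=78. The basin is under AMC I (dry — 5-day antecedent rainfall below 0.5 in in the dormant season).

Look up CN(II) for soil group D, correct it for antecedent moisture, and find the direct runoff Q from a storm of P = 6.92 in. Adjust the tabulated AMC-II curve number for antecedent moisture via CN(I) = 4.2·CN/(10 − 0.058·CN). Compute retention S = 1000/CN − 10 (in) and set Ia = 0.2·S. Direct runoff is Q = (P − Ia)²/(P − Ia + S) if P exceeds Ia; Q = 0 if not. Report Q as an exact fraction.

NRCS table: meadow, continuous grass, soil group D → CN(II) = 78
CN(I) from CN(II)=78: (4.2·78)/(10 − 0.058·78) = 81900/1369 ≈ 59.825
Retention S: 1000/CN − 10 with CN=59.825 → S = 5500/819 ≈ 6.716 in
Ia = 0.2·(5500/819) = 1100/819 in ≈ 1.343 in
Excess rainfall: 6.920 − 1.343 = 5.577 in; P > Ia so Q > 0
Runoff Q = (P−Ia)²/(P−Ia+S) = (5.577)²/(5.577+6.716) = 13038670969/5153291325 ≈ 2.530 in

Q = 13038670969/5153291325 in ≈ 2.530 in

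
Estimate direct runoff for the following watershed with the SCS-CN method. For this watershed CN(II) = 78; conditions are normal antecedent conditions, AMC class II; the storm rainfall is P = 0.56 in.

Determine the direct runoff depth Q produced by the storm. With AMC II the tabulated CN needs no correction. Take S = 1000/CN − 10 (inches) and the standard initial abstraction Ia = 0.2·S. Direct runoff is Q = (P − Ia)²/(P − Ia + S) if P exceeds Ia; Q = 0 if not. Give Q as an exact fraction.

CN(II) = 78; AMC II needs no correction.
Max retention: S = 1000/78 − 10 = 110/39 in (≈ 2.821 in)
Initial abstraction Ia = S/5 = (110/39)/5 = 22/39 ≈ 0.564 in
P = 0.560 ≤ Ia = 0.564 in: entire storm abstracted, Q = 0.

Q = 0 in ≈ 0.000 in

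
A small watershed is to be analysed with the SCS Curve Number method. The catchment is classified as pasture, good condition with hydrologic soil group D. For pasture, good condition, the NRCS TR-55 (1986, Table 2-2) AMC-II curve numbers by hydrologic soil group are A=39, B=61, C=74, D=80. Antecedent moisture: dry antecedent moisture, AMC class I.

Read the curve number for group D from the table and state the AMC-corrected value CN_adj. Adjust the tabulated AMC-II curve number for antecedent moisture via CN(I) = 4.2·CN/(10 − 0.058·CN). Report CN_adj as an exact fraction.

NRCS table: pasture, good condition, soil group D → CN(II) = 80
Dry (AMC I): CN(I) = 4.2·80/(10 − 0.058·80) = 336/(134/25) = 4200/67 ≈ 62.687

CN_adj = 4200/67 ≈ 62.687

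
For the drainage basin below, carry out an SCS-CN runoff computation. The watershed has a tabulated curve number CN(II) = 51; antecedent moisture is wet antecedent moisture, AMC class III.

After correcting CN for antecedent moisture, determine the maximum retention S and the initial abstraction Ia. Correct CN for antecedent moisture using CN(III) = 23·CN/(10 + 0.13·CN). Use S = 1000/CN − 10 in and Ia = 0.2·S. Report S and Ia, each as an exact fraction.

Adjust CN=51 to AMC III: 23·51/(10 + 0.13·51) → 1173 ÷ (1663/100) = 117300/1663 ≈ 70.535
S = 1000/(117300/1663) − 10 = 4900/1173 in ≈ 4.177 in
Initial abstraction Ia = S/5 = (4900/1173)/5 = 980/1173 ≈ 0.835 in

S = 4900/1173 in ≈ 4.177 in; Ia = 980/1173 in ≈ 0.835 in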